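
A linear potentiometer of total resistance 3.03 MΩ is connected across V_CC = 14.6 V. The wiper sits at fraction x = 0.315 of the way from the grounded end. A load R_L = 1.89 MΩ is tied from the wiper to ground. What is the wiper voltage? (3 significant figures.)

Lower segment x·R_p = 0.9544 MΩ; upper segment (1−x)·R_p = 2.076 MΩ.
R_L loads the lower segment: effective lower R = 0.6342 MΩ.
Then V_out = V_CC · 0.6342/(2.076 + 0.6342) = 3.417 V.

V_out ≈ 3.42 V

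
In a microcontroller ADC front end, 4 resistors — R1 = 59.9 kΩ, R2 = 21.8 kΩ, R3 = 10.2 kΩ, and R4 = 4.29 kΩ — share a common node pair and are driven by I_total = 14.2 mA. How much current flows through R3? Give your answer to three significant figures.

I ≈ 3.54 mA

ΣG = 1/59.9 + 1/21.8 + 1/10.2 + 1/4.29 = 0.3937.
By the current-divider rule, I = I_total · G_k/ΣG = 14.2 × 0.2490 = 3.536 mA.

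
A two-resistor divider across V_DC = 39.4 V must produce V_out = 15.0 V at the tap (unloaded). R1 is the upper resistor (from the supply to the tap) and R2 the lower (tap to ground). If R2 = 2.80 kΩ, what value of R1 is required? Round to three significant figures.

R1 ≈ 4.55 kΩ

The divider ratio is R2/(R1+R2) = 15.0/39.4 = 0.3807.
R1 = R2·(1/k − 1) = 2.80 × 1.627 = 4.555 kΩ.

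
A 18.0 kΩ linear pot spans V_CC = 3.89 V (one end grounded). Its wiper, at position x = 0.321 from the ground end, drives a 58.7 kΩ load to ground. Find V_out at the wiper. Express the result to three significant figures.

Split the track: R_lower = x·R_p = 5.778 kΩ, R_upper = (1−x)·R_p = 12.22 kΩ.
(x·R_p) ‖ R_L = 5.260 kΩ.
V_out = 3.89 × 5.260/(12.22 + 5.260) = 1.170 V.
(Unloaded: V_out = x·V_CC = 1.25 V.)

V_out ≈ 1.17 V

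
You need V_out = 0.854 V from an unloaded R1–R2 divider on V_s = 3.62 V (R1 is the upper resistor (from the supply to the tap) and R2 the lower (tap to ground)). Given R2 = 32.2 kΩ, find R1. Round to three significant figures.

The divider ratio is R2/(R1+R2) = 0.854/3.62 = 0.2359.
Rearranging, R1 = R2·(1−k)/k = 32.2 × 3.239 = 104.3 kΩ.

R1 ≈ 104 kΩ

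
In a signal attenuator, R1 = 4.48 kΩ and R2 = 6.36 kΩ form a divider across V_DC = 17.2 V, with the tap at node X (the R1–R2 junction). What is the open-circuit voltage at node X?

Open-circuit (no load on X): V_th = V_DC · R2/(R1 + R2) = 17.2 × 6.36/(4.480 + 6.36) = 10.09 V.

V_th ≈ 10.1 V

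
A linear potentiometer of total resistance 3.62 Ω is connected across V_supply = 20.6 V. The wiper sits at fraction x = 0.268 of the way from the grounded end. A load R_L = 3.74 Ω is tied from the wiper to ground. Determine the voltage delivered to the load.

The pot divides into 2.650 Ω above the wiper and 0.9702 Ω below.
Lower segment in parallel with the load: 0.9702 ‖ 3.74 = 0.7703 Ω.
V_out = 20.6 × 0.7703/(2.650 + 0.7703) = 4.640 V.

V_out ≈ 4.64 V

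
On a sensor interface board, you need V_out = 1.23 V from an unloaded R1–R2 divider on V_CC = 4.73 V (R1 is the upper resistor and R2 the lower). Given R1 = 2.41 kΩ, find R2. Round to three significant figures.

R2 ≈ 0.847 kΩ

The divider ratio is R2/(R1+R2) = 1.23/4.73 = 0.2600.
Rearranging, R2 = R1·k/(1−k) = 2.41 × 0.3514 = 0.8469 kΩ.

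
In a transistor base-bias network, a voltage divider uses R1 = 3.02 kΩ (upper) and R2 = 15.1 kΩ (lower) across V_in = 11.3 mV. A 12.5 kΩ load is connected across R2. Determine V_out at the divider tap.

V_out ≈ 7.84 mV

R2 ‖ R_L = (15.1 × 12.5)/(15.1 + 12.5) = 6.839 kΩ.
Now apply the divider: V_out = 11.3 × 0.6937 = 7.839 mV.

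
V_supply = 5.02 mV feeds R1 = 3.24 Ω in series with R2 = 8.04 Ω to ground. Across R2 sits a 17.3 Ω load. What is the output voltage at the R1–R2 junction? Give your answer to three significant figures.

V_out ≈ 3.16 mV

The load sits in parallel with R2, giving an effective lower resistance R2' = R2·R_L/(R2+R_L) = 5.489 Ω.
Voltage divider with the loaded lower leg: V_out = 5.02 × 5.489/(3.24 + 5.489) = 5.02 × 0.6288 = 3.157 mV.
(Unloaded it would be 3.58 mV; the load pulls it down.)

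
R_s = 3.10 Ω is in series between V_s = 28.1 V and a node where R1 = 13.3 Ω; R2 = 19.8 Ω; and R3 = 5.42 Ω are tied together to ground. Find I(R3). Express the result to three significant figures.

I ≈ 2.64 A

Equivalent of the parallel group: R_p = 3.224 Ω.
Node voltage V_A = V_s · R_p/(R_s + R_p) = 28.1 × 0.5098 = 14.33 V.
I(R3) = V_A / R3 = 14.33/5.42 = 2.643 A.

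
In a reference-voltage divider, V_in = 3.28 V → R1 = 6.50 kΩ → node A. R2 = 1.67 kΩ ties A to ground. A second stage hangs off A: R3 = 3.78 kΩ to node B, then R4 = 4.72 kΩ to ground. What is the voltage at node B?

The second stage (R3 + R4 = 8.500 kΩ) loads node A in parallel with R2.
Effective lower resistance at A: R2 ‖ 8.500 = 1.396 kΩ.
First divider: V_A = V_in · 1.396/(6.50 + 1.396) = 0.5798 V.
Then the unloaded second divider: V_B = V_A × R4/(R3+R4) = 0.5798 × 0.5553 = 0.3220 V.

V_B ≈ 0.322 V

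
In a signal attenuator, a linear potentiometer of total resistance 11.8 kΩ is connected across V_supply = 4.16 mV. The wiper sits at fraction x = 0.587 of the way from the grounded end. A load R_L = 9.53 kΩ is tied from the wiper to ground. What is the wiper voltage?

V_out ≈ 1.88 mV

Split the track: R_lower = x·R_p = 6.927 kΩ, R_upper = (1−x)·R_p = 4.873 kΩ.
(x·R_p) ‖ R_L = 4.011 kΩ.
V_out = 4.16 × 4.011/(4.873 + 4.011) = 1.878 mV.
(Unloaded: V_out = x·V_supply = 2.44 mV.)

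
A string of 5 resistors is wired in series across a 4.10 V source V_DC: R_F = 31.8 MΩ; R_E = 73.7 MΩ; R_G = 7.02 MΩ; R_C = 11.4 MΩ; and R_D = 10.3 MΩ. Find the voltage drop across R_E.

Series total: ΣR = 31.8 + 73.7 + 7.02 + 11.4 + 10.3 = 134.2 MΩ.
V = V_DC · R/ΣR = 4.10 × 0.5491 = 2.251 V.

V ≈ 2.25 V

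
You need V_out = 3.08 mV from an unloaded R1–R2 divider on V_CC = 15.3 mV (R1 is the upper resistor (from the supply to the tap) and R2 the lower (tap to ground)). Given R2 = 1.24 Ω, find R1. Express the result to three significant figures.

R1 ≈ 4.92 Ω

The divider ratio is R2/(R1+R2) = 3.08/15.3 = 0.2013.
R1 = R2·(1/k − 1) = 1.24 × 3.968 = 4.920 Ω.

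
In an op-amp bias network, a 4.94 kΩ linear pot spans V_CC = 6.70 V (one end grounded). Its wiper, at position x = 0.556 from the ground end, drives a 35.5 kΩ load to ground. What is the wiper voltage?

Lower segment x·R_p = 2.747 kΩ; upper segment (1−x)·R_p = 2.193 kΩ.
Lower segment in parallel with the load: 2.747 ‖ 35.5 = 2.549 kΩ.
Loaded-divider output: V_out = 6.70 × 0.5375 = 3.601 V.

V_out ≈ 3.60 V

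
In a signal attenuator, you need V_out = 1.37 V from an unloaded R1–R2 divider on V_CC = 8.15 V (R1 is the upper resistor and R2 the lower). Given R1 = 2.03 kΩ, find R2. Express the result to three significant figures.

R2 ≈ 0.410 kΩ

The divider ratio is R2/(R1+R2) = 1.37/8.15 = 0.1681.
Rearranging, R2 = R1·k/(1−k) = 2.03 × 0.2021 = 0.4102 kΩ.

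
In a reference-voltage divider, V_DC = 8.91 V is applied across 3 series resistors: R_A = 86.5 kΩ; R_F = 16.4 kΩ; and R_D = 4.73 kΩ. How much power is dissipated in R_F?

Series current I = V_DC/ΣR = 8.91/107.6 = 0.08278 mA.
P = I²R = 0.006853 × 16.4 = 0.1124 mW.

P ≈ 0.112 mW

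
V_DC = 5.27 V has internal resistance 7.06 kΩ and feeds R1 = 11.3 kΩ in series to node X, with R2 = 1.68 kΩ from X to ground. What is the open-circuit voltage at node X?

V_th ≈ 0.442 V

R1' = 7.06 + 11.3 = 18.36 kΩ (source resistance + R1).
V_th is the unloaded tap voltage: V_DC · R2/(R1'+R2) = 5.27 × 0.08383 = 0.4418 V.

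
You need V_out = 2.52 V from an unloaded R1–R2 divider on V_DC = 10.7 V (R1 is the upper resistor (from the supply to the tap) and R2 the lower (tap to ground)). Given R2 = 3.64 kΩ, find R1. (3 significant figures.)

R1 ≈ 11.8 kΩ

The divider ratio is R2/(R1+R2) = 2.52/10.7 = 0.2355.
Rearranging, R1 = R2·(1−k)/k = 3.64 × 3.246 = 11.82 kΩ.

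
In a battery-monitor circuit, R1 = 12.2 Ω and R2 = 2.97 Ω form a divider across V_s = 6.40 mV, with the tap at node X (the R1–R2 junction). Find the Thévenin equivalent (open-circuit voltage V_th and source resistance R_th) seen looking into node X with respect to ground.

V_th ≈ 1.25 mV, R_th ≈ 2.39 Ω

Open-circuit (no load on X): V_th = V_s · R2/(R1 + R2) = 6.40 × 2.97/(12.20 + 2.97) = 1.253 mV.
Zeroing V_s shorts the top of R1 to ground, so R_th = R1 ‖ R2 = 2.389 Ω.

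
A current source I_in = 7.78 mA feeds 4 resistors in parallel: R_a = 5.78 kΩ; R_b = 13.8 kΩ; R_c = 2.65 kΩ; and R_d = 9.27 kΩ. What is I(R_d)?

Conductances: ΣG = 1/5.78 + 1/13.8 + 1/2.65 + 1/9.27 = 0.7307 (1/kΩ).
By the current-divider rule, I = I_in · G_k/ΣG = 7.78 × 0.1476 = 1.149 mA.

I ≈ 1.15 mA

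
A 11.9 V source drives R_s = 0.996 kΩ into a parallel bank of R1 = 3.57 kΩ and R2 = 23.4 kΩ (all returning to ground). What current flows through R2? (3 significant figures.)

Equivalent of the parallel group: R_p = 3.097 kΩ.
V_A by voltage divider: V_A = 11.9 × 3.097/(0.996 + 3.097) = 9.005 V.
I(R2) = V_A / R2 = 9.005/23.4 = 0.3848 mA.

I ≈ 0.385 mA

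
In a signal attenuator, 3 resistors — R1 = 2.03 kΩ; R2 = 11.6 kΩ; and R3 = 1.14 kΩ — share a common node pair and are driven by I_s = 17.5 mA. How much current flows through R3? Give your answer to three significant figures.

ΣG = 1/2.03 + 1/11.6 + 1/1.14 = 1.456.
R3 takes the fraction G_k/ΣG = 0.8772/1.456 = 0.6025, so I = 17.5 × 0.6025 = 10.54 mA.

I ≈ 10.5 mA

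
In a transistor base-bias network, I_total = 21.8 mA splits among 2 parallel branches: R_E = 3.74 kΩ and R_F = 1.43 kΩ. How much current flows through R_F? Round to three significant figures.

Two-branch current divider: I_k = I_total · R_other/(R_1 + R_2).
I(R_F) = 21.8 × 3.74/(3.74 + 1.43) = 21.8 × 0.7234 = 15.77 mA.

I ≈ 15.8 mA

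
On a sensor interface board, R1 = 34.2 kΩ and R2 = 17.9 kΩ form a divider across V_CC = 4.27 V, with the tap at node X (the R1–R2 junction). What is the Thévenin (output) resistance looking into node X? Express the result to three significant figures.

R_th ≈ 11.8 kΩ

Zeroing V_CC shorts the top of R1 to ground, so R_th = R1 ‖ R2 = 11.75 kΩ.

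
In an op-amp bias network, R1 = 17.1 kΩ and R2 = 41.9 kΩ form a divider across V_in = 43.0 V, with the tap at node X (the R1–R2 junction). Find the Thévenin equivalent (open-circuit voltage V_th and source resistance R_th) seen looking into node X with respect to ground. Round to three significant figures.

V_th ≈ 30.5 V, R_th ≈ 12.1 kΩ

Open-circuit (no load on X): V_th = V_in · R2/(R1 + R2) = 43.0 × 41.9/(17.10 + 41.9) = 30.54 V.
With V_in suppressed (replaced by a short), R_th = R1 ‖ R2 = (17.10 × 41.9)/(17.10 + 41.9) = 12.14 kΩ.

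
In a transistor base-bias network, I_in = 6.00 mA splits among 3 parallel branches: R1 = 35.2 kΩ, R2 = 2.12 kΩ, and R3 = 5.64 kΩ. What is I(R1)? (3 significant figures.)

ΣG = 1/35.2 + 1/2.12 + 1/5.64 = 0.6774.
By the current-divider rule, I = I_in · G_k/ΣG = 6.00 × 0.04194 = 0.2516 mA.

I ≈ 0.252 mA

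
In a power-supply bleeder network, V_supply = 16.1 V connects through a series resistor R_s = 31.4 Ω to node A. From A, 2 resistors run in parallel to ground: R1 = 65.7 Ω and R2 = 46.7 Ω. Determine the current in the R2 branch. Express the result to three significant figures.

I ≈ 0.160 A

Parallel bank: R_p = 1/(1/65.7 + 1/46.7) = 27.30 Ω.
V_A = 16.1 × 27.30/58.70 = 7.487 V.
Branch current I = V_A/R2 = 7.487/46.7 = 0.1603 A.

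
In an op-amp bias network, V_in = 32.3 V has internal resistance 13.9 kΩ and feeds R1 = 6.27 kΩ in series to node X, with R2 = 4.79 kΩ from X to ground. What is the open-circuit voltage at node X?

V_th ≈ 6.20 V

R1' = 13.9 + 6.27 = 20.17 kΩ (source resistance + R1).
With X open, the divider is unloaded: V_th = 32.3 × 4.79/24.96 = 6.199 V.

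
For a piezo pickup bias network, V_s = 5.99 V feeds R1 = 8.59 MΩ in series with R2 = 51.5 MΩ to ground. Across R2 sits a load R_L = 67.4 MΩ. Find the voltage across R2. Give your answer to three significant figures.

R2 ‖ R_L = (51.5 × 67.4)/(51.5 + 67.4) = 29.19 MΩ.
Voltage divider with the loaded lower leg: V_out = 5.99 × 29.19/(8.59 + 29.19) = 5.99 × 0.7727 = 4.628 V.

V_out ≈ 4.63 V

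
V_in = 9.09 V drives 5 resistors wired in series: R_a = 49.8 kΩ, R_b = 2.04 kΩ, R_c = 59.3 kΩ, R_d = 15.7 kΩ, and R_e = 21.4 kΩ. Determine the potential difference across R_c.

Total series resistance ΣR = 49.8 + 2.04 + 59.3 + 15.7 + 21.4 = 148.2 kΩ.
Voltage divider: V = V_in · (59.30 / 148.2) = 9.09 × 0.4000 = 3.636 V.

V ≈ 3.64 V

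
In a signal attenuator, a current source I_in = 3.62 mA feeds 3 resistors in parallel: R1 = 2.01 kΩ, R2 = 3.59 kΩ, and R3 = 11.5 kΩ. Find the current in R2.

I ≈ 1.17 mA

Total conductance ΣG = 1/2.01 + 1/3.59 + 1/11.5 = 0.8630 (units of 1/kΩ).
R2 takes the fraction G_k/ΣG = 0.2786/0.8630 = 0.3228, so I = 3.62 × 0.3228 = 1.168 mA.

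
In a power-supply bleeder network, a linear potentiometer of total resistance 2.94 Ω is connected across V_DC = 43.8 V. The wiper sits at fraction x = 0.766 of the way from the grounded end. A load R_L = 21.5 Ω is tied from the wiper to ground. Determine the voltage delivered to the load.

Split the track: R_lower = x·R_p = 2.252 Ω, R_upper = (1−x)·R_p = 0.6880 Ω.
(x·R_p) ‖ R_L = 2.039 Ω.
Loaded-divider output: V_out = 43.8 × 0.7477 = 32.75 V.
(Unloaded: V_out = x·V_DC = 33.6 V.)

V_out ≈ 32.7 V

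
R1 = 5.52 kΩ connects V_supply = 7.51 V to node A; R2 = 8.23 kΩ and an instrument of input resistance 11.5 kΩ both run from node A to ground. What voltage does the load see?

V_out ≈ 3.49 V

The load sits in parallel with R2, giving an effective lower resistance R2' = R2·R_L/(R2+R_L) = 4.797 kΩ.
Voltage divider with the loaded lower leg: V_out = 7.51 × 4.797/(5.52 + 4.797) = 7.51 × 0.4650 = 3.492 V.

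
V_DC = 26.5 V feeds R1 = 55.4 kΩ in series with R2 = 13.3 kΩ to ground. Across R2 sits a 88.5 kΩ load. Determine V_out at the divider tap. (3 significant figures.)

First combine the lower leg with the load: R2 ‖ R_L = 11.56 kΩ.
Then V_out = V_DC · R2'/(R1 + R2') = 26.5 × 11.56/66.96 = 4.576 V.

V_out ≈ 4.58 V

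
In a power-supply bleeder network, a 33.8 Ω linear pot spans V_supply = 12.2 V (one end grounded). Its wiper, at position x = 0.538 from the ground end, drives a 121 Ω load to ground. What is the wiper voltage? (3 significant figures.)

Lower segment x·R_p = 18.18 Ω; upper segment (1−x)·R_p = 15.62 Ω.
(x·R_p) ‖ R_L = 15.81 Ω.
V_out = 12.2 × 15.81/(15.62 + 15.81) = 6.137 V.

V_out ≈ 6.14 V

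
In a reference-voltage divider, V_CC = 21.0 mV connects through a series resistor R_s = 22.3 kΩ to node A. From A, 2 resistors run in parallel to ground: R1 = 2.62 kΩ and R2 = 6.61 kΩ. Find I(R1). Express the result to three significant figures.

I ≈ 0.622 µA

Equivalent of the parallel group: R_p = 1.876 kΩ.
Node voltage V_A = V_CC · R_p/(R_s + R_p) = 21.0 × 0.07761 = 1.630 mV.
Branch current I = V_A/R1 = 1.630/2.62 = 0.6221 µA.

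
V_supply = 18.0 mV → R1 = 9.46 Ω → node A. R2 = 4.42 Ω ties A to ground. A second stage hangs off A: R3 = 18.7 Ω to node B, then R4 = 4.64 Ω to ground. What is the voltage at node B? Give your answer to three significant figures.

Looking into the second stage from A: R3 + R4 = 23.34 Ω appears in parallel with R2.
R2 ‖ (R3+R4) = 3.716 Ω.
So V_A = 18.0 × 0.2820 = 5.077 mV.
V_B = V_A × 0.1988 = 1.009 mV.

V_B ≈ 1.01 mV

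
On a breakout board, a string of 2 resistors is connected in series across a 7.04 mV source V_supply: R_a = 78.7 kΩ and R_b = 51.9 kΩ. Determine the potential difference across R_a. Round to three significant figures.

ΣR = 78.7 + 51.9 = 130.6 kΩ.
By the voltage-divider rule, V = 7.04 × 78.70/130.6 = 4.242 mV.

V ≈ 4.24 mV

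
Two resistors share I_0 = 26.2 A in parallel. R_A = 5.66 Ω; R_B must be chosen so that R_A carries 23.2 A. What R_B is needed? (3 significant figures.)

R_B ≈ 43.8 Ω

Two-branch current divider: I_A = I_0 · R_B/(R_A + R_B).
With f = 0.8855, R_B = R_A · f/(1−f) = 5.66 × 7.733 = 43.77 Ω.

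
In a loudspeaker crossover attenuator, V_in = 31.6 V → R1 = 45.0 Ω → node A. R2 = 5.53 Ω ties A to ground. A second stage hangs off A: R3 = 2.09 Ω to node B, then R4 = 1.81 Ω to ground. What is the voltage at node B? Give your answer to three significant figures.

The second stage (R3 + R4 = 3.900 Ω) loads node A in parallel with R2.
R2 ‖ (R3+R4) = 2.287 Ω.
So V_A = 31.6 × 0.04837 = 1.528 V.
Stage 2 is unloaded, so V_B = V_A · R4/(R3+R4) = 1.528 × 1.81/3.900 = 0.7093 V.

V_B ≈ 0.709 V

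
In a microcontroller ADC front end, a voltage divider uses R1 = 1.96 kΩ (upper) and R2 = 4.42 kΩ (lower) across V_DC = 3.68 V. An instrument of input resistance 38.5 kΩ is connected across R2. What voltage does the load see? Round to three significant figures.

R2 ‖ R_L = (4.42 × 38.5)/(4.42 + 38.5) = 3.965 kΩ.
Voltage divider with the loaded lower leg: V_out = 3.68 × 3.965/(1.96 + 3.965) = 3.68 × 0.6692 = 2.463 V.

V_out ≈ 2.46 V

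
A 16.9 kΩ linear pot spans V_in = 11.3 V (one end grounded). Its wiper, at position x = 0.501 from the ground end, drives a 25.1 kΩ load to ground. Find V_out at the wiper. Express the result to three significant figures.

V_out ≈ 4.85 V

The pot divides into 8.433 kΩ above the wiper and 8.467 kΩ below.
R_L loads the lower segment: effective lower R = 6.331 kΩ.
V_out = 11.3 × 6.331/(8.433 + 6.331) = 4.846 V.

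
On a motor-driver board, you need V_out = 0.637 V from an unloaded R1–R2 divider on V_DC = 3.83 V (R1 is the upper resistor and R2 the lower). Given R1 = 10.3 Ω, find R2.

R2 ≈ 2.05 Ω

The divider ratio is R2/(R1+R2) = 0.637/3.83 = 0.1663.
R2 = R1 · 0.1663/(1 − 0.1663) = 2.055 Ω.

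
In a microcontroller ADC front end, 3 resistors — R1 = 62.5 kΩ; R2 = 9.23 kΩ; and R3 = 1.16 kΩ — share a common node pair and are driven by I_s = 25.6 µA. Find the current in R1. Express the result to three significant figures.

I ≈ 0.415 µA

Conductances: ΣG = 1/62.5 + 1/9.23 + 1/1.16 = 0.9864 (1/kΩ).
By the current-divider rule, I = I_s · G_k/ΣG = 25.6 × 0.01622 = 0.4152 µA.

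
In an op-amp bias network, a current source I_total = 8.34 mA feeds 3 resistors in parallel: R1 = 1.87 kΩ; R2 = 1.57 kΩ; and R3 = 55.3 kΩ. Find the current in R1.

Conductances: ΣG = 1/1.87 + 1/1.57 + 1/55.3 = 1.190 (1/kΩ).
Current divider: I(R1) = I_total · G_k/ΣG = 8.34 × (0.5348/1.190) = 8.34 × 0.4495 = 3.748 mA.

I ≈ 3.75 mA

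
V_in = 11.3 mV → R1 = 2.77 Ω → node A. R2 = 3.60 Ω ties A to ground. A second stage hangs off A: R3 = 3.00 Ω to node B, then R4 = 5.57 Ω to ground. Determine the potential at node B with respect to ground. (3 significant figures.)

Node A sees R2 in parallel with the series input of stage 2, R3 + R4 = 8.570 Ω.
Effective lower resistance at A: R2 ‖ 8.570 = 2.535 Ω.
First divider: V_A = V_in · 2.535/(2.77 + 2.535) = 5.400 mV.
Stage 2 is unloaded, so V_B = V_A · R4/(R3+R4) = 5.400 × 5.57/8.570 = 3.510 mV.

V_B ≈ 3.51 mV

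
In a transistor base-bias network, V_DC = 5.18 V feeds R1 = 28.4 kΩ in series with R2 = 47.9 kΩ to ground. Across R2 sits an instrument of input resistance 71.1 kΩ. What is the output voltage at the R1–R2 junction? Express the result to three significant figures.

R2 ‖ R_L = (47.9 × 71.1)/(47.9 + 71.1) = 28.62 kΩ.
Voltage divider with the loaded lower leg: V_out = 5.18 × 28.62/(28.4 + 28.62) = 5.18 × 0.5019 = 2.600 V.
(Unloaded it would be 3.25 V; the load pulls it down.)

V_out ≈ 2.60 V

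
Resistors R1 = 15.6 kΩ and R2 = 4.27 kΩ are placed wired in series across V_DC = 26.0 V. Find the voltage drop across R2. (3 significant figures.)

V ≈ 5.59 V

Total series resistance ΣR = 15.6 + 4.27 = 19.87 kΩ.
V = V_DC · R/ΣR = 26.0 × 0.2149 = 5.587 V.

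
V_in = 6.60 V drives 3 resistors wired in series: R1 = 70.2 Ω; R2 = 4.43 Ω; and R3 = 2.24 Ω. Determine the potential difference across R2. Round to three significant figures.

ΣR = 70.2 + 4.43 + 2.24 = 76.87 Ω.
V = V_in · R/ΣR = 6.60 × 0.05763 = 0.3804 V.

V ≈ 0.380 V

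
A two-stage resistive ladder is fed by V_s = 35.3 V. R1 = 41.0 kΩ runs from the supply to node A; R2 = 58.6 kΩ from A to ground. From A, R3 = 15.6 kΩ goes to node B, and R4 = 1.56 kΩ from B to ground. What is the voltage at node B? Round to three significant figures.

V_B ≈ 0.785 V

Node A sees R2 in parallel with the series input of stage 2, R3 + R4 = 17.16 kΩ.
Effective lower resistance at A: R2 ‖ 17.16 = 13.27 kΩ.
V_A = 35.3 × 13.27/(41.0 + 13.27) = 8.633 V.
Then the unloaded second divider: V_B = V_A × R4/(R3+R4) = 8.633 × 0.09091 = 0.7848 V.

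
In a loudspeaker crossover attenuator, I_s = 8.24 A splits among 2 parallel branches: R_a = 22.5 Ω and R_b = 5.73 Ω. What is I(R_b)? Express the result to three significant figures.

Two-branch current divider: I_k = I_s · R_other/(R_1 + R_2).
I(R_b) = 8.24 × 22.5/(22.5 + 5.73) = 8.24 × 0.7970 = 6.567 A.

I ≈ 6.57 A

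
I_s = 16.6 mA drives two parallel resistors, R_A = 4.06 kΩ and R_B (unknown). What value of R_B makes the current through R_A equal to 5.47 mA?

The fraction through R_A equals R_B/(R_A+R_B).
5.47/16.6 = R_B/(R_A + R_B) → R_B = R_A · (0.3295)/(1 − 0.3295) = 4.06 × 0.4915 = 1.995 kΩ.

R_B ≈ 2.00 kΩ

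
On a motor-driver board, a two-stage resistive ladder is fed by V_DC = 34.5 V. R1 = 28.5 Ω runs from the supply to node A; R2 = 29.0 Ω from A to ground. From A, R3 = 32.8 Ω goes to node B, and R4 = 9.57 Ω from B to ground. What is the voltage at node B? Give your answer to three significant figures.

V_B ≈ 2.93 V

The second stage (R3 + R4 = 42.37 Ω) loads node A in parallel with R2.
Effective lower resistance at A: R2 ‖ 42.37 = 17.22 Ω.
First divider: V_A = V_DC · 17.22/(28.5 + 17.22) = 12.99 V.
V_B = V_A × 0.2259 = 2.935 V.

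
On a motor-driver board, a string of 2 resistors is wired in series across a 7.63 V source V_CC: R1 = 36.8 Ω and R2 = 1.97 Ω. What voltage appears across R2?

V ≈ 0.388 V

Series total: ΣR = 36.8 + 1.97 = 38.77 Ω.
V = V_CC · R/ΣR = 7.63 × 0.05081 = 0.3877 V.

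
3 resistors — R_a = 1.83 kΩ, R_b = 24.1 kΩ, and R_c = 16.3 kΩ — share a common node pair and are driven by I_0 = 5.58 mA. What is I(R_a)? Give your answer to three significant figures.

Conductances: ΣG = 1/1.83 + 1/24.1 + 1/16.3 = 0.6493 (1/kΩ).
By the current-divider rule, I = I_0 · G_k/ΣG = 5.58 × 0.8416 = 4.696 mA.

I ≈ 4.70 mA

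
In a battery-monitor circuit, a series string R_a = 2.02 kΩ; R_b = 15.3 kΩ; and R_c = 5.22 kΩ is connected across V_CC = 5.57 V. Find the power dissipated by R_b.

The common current is I = 5.57/22.54 = 0.2471 mA.
P(R_b) = I²·R_b = (0.2471)² × 15.3 = 0.9343 mW.

P ≈ 0.934 mW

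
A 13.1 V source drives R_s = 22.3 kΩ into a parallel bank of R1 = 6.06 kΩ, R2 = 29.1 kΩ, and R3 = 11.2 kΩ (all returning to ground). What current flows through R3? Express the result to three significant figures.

Equivalent of the parallel group: R_p = 3.464 kΩ.
V_A by voltage divider: V_A = 13.1 × 3.464/(22.3 + 3.464) = 1.761 V.
Branch current I = V_A/R3 = 1.761/11.2 = 0.1573 mA.

I ≈ 0.157 mA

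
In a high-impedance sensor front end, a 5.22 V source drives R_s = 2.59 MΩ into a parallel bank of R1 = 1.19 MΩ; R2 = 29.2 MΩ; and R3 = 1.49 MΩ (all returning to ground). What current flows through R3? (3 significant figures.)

Equivalent of the parallel group: R_p = 0.6469 MΩ.
V_A = 5.22 × 0.6469/3.237 = 1.043 V.
I(R3) = V_A / R3 = 1.043/1.49 = 0.7002 µA.
(Check via current divider: I_total = 1.613 µA; share G_k/ΣG = 0.4342 → same result.)

I ≈ 0.700 µA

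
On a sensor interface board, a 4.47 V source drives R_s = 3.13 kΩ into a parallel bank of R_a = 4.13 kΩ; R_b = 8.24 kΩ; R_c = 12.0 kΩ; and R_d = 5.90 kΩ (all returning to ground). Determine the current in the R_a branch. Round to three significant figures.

I ≈ 0.370 mA

Combine the parallel branches: R_p = (1/4.13 + 1/8.24 + 1/12.0 + 1/5.90)⁻¹ = 1.623 kΩ.
V_A by voltage divider: V_A = 4.47 × 1.623/(3.13 + 1.623) = 1.526 V.
I(R_a) = V_A / R_a = 1.526/4.13 = 0.3695 mA.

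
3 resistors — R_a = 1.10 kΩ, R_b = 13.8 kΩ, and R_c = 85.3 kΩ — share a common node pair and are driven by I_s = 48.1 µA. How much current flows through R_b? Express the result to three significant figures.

I ≈ 3.51 µA

Total conductance ΣG = 1/1.10 + 1/13.8 + 1/85.3 = 0.9933 (units of 1/kΩ).
Current divider: I(R_b) = I_s · G_k/ΣG = 48.1 × (0.07246/0.9933) = 48.1 × 0.07295 = 3.509 µA.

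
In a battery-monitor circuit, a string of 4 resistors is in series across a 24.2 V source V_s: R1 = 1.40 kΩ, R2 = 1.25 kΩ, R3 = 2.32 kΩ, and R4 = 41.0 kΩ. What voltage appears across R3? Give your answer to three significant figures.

Total series resistance ΣR = 1.40 + 1.25 + 2.32 + 41.0 = 45.97 kΩ.
V = V_s · R/ΣR = 24.2 × 0.05047 = 1.221 V.

V ≈ 1.22 V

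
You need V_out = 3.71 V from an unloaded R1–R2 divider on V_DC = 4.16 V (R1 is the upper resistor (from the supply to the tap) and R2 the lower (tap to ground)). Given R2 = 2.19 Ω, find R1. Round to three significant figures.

R1 ≈ 0.266 Ω

V_out/V_DC = R2/(R1+R2) = 0.8918.
Rearranging, R1 = R2·(1−k)/k = 2.19 × 0.1213 = 0.2656 Ω.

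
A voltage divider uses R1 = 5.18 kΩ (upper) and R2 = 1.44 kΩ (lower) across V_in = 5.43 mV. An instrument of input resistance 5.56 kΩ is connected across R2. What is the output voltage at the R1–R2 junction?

First combine the lower leg with the load: R2 ‖ R_L = 1.144 kΩ.
Now apply the divider: V_out = 5.43 × 0.1809 = 0.9821 mV.

V_out ≈ 0.982 mV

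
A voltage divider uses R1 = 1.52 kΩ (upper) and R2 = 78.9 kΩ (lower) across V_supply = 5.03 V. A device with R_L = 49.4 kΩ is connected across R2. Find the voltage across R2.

V_out ≈ 4.79 V

The load sits in parallel with R2, giving an effective lower resistance R2' = R2·R_L/(R2+R_L) = 30.38 kΩ.
Now apply the divider: V_out = 5.03 × 0.9524 = 4.790 V.
(Unloaded it would be 4.93 V; the load pulls it down.)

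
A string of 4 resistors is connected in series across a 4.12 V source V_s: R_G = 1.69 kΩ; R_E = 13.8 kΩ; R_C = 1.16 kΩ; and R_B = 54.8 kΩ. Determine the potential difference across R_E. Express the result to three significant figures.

ΣR = 1.69 + 13.8 + 1.16 + 54.8 = 71.45 kΩ.
By the voltage-divider rule, V = 4.12 × 13.80/71.45 = 0.7957 V.

V ≈ 0.796 V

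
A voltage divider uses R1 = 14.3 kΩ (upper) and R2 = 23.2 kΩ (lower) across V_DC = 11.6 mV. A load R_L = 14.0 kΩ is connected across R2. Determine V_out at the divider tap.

The load sits in parallel with R2, giving an effective lower resistance R2' = R2·R_L/(R2+R_L) = 8.731 kΩ.
Voltage divider with the loaded lower leg: V_out = 11.6 × 8.731/(14.3 + 8.731) = 11.6 × 0.3791 = 4.398 mV.

V_out ≈ 4.40 mV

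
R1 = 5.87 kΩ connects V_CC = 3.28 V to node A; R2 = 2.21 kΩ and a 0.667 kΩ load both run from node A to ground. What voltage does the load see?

V_out ≈ 0.263 V

First combine the lower leg with the load: R2 ‖ R_L = 0.5124 kΩ.
Then V_out = V_CC · R2'/(R1 + R2') = 3.28 × 0.5124/6.382 = 0.2633 V.
(Unloaded it would be 0.897 V; the load pulls it down.)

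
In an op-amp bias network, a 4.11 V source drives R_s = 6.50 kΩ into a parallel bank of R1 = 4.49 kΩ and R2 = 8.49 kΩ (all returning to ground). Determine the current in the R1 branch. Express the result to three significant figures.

I ≈ 0.285 mA

Parallel bank: R_p = 1/(1/4.49 + 1/8.49) = 2.937 kΩ.
V_A = 4.11 × 2.937/9.437 = 1.279 V.
Branch current I = V_A/R1 = 1.279/4.49 = 0.2849 mA.
(Equivalently: I_total = 0.4355 mA, then current-divider fraction G_k/ΣG = 0.6541.)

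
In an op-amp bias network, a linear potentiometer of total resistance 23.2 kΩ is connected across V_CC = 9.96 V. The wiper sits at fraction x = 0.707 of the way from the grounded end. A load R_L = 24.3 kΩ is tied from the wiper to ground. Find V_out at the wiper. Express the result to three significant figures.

Lower segment x·R_p = 16.40 kΩ; upper segment (1−x)·R_p = 6.798 kΩ.
(x·R_p) ‖ R_L = 9.793 kΩ.
Then V_out = V_CC · 9.793/(6.798 + 9.793) = 5.879 V.

V_out ≈ 5.88 V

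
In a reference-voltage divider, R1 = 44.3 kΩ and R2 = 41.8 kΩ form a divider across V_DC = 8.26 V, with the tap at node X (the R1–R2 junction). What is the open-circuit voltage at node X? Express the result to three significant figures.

V_th is the unloaded tap voltage: V_DC · R2/(R1+R2) = 8.26 × 0.4855 = 4.010 V.

V_th ≈ 4.01 V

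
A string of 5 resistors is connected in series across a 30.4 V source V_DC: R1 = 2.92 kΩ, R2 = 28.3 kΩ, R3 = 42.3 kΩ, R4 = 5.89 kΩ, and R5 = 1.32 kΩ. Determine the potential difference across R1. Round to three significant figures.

Total series resistance ΣR = 2.92 + 28.3 + 42.3 + 5.89 + 1.32 = 80.73 kΩ.
By the voltage-divider rule, V = 30.4 × 2.920/80.73 = 1.100 V.

V ≈ 1.10 V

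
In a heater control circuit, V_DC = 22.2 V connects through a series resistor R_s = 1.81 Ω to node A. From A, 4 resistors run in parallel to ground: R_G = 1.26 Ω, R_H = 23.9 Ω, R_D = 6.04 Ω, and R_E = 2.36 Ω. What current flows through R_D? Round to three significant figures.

I ≈ 1.03 A

Equivalent of the parallel group: R_p = 0.7019 Ω.
V_A by voltage divider: V_A = 22.2 × 0.7019/(1.81 + 0.7019) = 6.203 V.
I(R_D) = V_A / R_D = 6.203/6.04 = 1.027 A.
(Check via current divider: I_total = 8.838 A; share G_k/ΣG = 0.1162 → same result.)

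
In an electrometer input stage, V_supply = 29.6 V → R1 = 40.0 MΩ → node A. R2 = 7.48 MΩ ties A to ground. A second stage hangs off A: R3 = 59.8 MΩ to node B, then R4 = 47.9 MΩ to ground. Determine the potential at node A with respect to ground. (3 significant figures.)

Looking into the second stage from A: R3 + R4 = 107.7 MΩ appears in parallel with R2.
R2 ‖ (R3+R4) = 6.994 MΩ.
V_A = 29.6 × 6.994/(40.0 + 6.994) = 4.405 V.

V_A ≈ 4.41 V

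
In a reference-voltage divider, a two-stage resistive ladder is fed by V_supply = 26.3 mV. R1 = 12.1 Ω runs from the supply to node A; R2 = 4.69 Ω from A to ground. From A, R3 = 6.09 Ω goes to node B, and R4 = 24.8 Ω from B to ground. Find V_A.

The second stage (R3 + R4 = 30.89 Ω) loads node A in parallel with R2.
Effective lower resistance at A: R2 ‖ 30.89 = 4.072 Ω.
V_A = 26.3 × 4.072/(12.1 + 4.072) = 6.622 mV.

V_A ≈ 6.62 mV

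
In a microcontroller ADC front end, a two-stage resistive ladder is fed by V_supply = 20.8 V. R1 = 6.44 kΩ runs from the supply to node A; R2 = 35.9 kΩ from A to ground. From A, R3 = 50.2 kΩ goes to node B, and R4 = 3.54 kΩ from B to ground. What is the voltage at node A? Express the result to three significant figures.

V_A ≈ 16.0 V

The second stage (R3 + R4 = 53.74 kΩ) loads node A in parallel with R2.
Effective lower resistance at A: R2 ‖ 53.74 = 21.52 kΩ.
So V_A = 20.8 × 0.7697 = 16.01 V.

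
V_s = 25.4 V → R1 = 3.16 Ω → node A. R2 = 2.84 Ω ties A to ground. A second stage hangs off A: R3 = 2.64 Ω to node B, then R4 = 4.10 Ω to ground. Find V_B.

V_B ≈ 5.99 V

Node A sees R2 in parallel with the series input of stage 2, R3 + R4 = 6.740 Ω.
Effective lower resistance at A: R2 ‖ 6.740 = 1.998 Ω.
First divider: V_A = V_s · 1.998/(3.16 + 1.998) = 9.839 V.
V_B = V_A × 0.6083 = 5.985 V.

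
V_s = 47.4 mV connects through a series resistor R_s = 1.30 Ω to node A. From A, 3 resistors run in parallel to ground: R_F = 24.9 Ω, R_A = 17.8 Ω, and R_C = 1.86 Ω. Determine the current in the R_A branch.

I ≈ 1.46 mA

Parallel bank: R_p = 1/(1/24.9 + 1/17.8 + 1/1.86) = 1.577 Ω.
V_A = 47.4 × 1.577/2.877 = 25.98 mV.
I(R_A) = V_A / R_A = 25.98/17.8 = 1.460 mA.
(Equivalently: I_total = 16.47 mA, then current-divider fraction G_k/ΣG = 0.08862.)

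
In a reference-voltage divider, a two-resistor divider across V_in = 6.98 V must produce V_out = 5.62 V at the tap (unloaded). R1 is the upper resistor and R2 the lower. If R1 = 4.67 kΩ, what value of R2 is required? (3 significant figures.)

Required fraction k = V_out/V_in = 0.8052.
Rearranging, R2 = R1·k/(1−k) = 4.67 × 4.132 = 19.30 kΩ.

R2 ≈ 19.3 kΩ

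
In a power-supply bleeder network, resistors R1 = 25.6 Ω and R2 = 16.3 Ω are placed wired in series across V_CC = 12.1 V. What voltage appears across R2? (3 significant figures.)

ΣR = 25.6 + 16.3 = 41.90 Ω.
Voltage divider: V = V_CC · (16.30 / 41.90) = 12.1 × 0.3890 = 4.707 V.

V ≈ 4.71 V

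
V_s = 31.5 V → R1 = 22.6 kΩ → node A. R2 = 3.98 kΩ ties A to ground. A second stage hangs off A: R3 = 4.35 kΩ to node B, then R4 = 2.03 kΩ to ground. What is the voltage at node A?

V_A ≈ 3.08 V

Looking into the second stage from A: R3 + R4 = 6.380 kΩ appears in parallel with R2.
Effective lower resistance at A: R2 ‖ 6.380 = 2.451 kΩ.
First divider: V_A = V_s · 2.451/(22.6 + 2.451) = 3.082 V.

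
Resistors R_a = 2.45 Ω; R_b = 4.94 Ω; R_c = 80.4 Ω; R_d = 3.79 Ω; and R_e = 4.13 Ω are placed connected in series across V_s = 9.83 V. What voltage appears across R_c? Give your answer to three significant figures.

Total series resistance ΣR = 2.45 + 4.94 + 80.4 + 3.79 + 4.13 = 95.71 Ω.
Voltage divider: V = V_s · (80.40 / 95.71) = 9.83 × 0.8400 = 8.258 V.

V ≈ 8.26 V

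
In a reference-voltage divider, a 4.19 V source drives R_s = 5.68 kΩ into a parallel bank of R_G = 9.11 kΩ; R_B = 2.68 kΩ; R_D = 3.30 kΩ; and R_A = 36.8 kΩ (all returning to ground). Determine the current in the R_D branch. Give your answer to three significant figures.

I ≈ 0.226 mA

Equivalent of the parallel group: R_p = 1.230 kΩ.
V_A = 4.19 × 1.230/6.910 = 0.7458 V.
I(R_D) = V_A / R_D = 0.7458/3.30 = 0.2260 mA.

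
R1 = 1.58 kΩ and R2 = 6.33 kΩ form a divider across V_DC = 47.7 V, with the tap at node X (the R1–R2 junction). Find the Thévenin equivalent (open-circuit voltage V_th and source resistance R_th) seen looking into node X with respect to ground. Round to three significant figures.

V_th ≈ 38.2 V, R_th ≈ 1.26 kΩ

Open-circuit (no load on X): V_th = V_DC · R2/(R1 + R2) = 47.7 × 6.33/(1.580 + 6.33) = 38.17 V.
Zeroing V_DC shorts the top of R1 to ground, so R_th = R1 ‖ R2 = 1.264 kΩ.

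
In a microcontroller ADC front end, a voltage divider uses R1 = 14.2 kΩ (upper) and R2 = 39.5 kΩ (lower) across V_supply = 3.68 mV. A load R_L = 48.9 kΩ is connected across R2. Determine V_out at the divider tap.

V_out ≈ 2.23 mV

R2 ‖ R_L = (39.5 × 48.9)/(39.5 + 48.9) = 21.85 kΩ.
Then V_out = V_supply · R2'/(R1 + R2') = 3.68 × 21.85/36.05 = 2.230 mV.
(Unloaded it would be 2.71 mV; the load pulls it down.)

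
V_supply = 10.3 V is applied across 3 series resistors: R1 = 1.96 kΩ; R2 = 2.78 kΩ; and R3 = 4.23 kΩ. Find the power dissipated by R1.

The common current is I = 10.3/8.970 = 1.148 mA.
P(R1) = I²·R1 = (1.148)² × 1.96 = 2.584 mW.

P ≈ 2.58 mW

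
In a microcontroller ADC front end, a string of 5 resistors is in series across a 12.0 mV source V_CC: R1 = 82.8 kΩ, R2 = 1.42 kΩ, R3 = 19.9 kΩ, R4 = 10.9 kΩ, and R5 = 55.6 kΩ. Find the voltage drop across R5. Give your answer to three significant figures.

V ≈ 3.91 mV

ΣR = 82.8 + 1.42 + 19.9 + 10.9 + 55.6 = 170.6 kΩ.
By the voltage-divider rule, V = 12.0 × 55.60/170.6 = 3.910 mV.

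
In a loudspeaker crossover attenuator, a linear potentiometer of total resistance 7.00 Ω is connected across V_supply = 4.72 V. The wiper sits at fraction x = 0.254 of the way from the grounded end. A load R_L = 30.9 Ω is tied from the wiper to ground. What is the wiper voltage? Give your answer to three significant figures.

The pot divides into 5.222 Ω above the wiper and 1.778 Ω below.
R_L loads the lower segment: effective lower R = 1.681 Ω.
V_out = 4.72 × 1.681/(5.222 + 1.681) = 1.150 V.

V_out ≈ 1.15 V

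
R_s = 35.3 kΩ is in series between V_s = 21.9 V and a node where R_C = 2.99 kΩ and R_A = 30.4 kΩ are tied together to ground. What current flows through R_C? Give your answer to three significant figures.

Parallel bank: R_p = 1/(1/2.99 + 1/30.4) = 2.722 kΩ.
Node voltage V_A = V_s · R_p/(R_s + R_p) = 21.9 × 0.07160 = 1.568 V.
Branch current I = V_A/R_C = 1.568/2.99 = 0.5244 mA.
(Check via current divider: I_total = 0.5760 mA; share G_k/ΣG = 0.9105 → same result.)

I ≈ 0.524 mA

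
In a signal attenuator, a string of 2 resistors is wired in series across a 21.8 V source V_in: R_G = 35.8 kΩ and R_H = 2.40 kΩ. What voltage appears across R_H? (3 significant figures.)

Total series resistance ΣR = 35.8 + 2.40 = 38.20 kΩ.
Voltage divider: V = V_in · (2.400 / 38.20) = 21.8 × 0.06283 = 1.370 V.

V ≈ 1.37 V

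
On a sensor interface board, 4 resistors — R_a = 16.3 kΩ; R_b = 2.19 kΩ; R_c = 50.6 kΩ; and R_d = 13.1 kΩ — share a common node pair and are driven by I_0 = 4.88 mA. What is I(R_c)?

ΣG = 1/16.3 + 1/2.19 + 1/50.6 + 1/13.1 = 0.6141.
Current divider: I(R_c) = I_0 · G_k/ΣG = 4.88 × (0.01976/0.6141) = 4.88 × 0.03218 = 0.1571 mA.

I ≈ 0.157 mA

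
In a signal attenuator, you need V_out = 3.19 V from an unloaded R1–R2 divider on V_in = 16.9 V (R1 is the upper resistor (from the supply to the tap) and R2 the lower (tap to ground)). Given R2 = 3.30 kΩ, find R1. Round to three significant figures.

R1 ≈ 14.2 kΩ

Required fraction k = V_out/V_in = 0.1888.
Rearranging, R1 = R2·(1−k)/k = 3.30 × 4.298 = 14.18 kΩ.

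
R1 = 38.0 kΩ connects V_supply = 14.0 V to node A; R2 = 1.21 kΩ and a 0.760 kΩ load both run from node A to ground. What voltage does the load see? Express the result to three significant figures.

V_out ≈ 0.170 V

The load sits in parallel with R2, giving an effective lower resistance R2' = R2·R_L/(R2+R_L) = 0.4668 kΩ.
Voltage divider with the loaded lower leg: V_out = 14.0 × 0.4668/(38.0 + 0.4668) = 14.0 × 0.01214 = 0.1699 V.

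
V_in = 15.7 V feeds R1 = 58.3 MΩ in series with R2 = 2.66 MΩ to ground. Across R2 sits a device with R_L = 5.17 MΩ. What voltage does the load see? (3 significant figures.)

V_out ≈ 0.459 V

The load sits in parallel with R2, giving an effective lower resistance R2' = R2·R_L/(R2+R_L) = 1.756 MΩ.
Now apply the divider: V_out = 15.7 × 0.02924 = 0.4591 V.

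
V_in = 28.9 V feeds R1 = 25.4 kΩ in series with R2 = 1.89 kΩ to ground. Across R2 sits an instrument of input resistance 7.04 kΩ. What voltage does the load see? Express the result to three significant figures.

V_out ≈ 1.60 V

The load sits in parallel with R2, giving an effective lower resistance R2' = R2·R_L/(R2+R_L) = 1.490 kΩ.
Voltage divider with the loaded lower leg: V_out = 28.9 × 1.490/(25.4 + 1.490) = 28.9 × 0.05541 = 1.601 V.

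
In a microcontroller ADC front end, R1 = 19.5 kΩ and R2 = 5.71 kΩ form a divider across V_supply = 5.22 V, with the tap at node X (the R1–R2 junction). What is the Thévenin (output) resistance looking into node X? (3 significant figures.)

Zeroing V_supply shorts the top of R1 to ground, so R_th = R1 ‖ R2 = 4.417 kΩ.

R_th ≈ 4.42 kΩ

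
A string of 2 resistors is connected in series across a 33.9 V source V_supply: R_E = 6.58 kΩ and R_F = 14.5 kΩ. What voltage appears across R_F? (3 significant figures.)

V ≈ 23.3 V

Series total: ΣR = 6.58 + 14.5 = 21.08 kΩ.
V = V_supply · R/ΣR = 33.9 × 0.6879 = 23.32 V.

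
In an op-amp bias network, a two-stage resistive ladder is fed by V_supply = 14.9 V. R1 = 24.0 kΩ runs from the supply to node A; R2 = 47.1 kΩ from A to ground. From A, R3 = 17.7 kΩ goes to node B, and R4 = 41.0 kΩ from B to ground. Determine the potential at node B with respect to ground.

V_B ≈ 5.42 V

Looking into the second stage from A: R3 + R4 = 58.70 kΩ appears in parallel with R2.
Effective lower resistance at A: R2 ‖ 58.70 = 26.13 kΩ.
First divider: V_A = V_supply · 26.13/(24.0 + 26.13) = 7.767 V.
V_B = V_A × 0.6985 = 5.425 V.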